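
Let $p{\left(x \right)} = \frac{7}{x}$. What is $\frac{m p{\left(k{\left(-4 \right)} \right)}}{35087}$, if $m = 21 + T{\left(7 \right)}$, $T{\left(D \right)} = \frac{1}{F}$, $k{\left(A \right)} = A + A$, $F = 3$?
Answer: $- \frac{56}{105261} \approx -0.00053201$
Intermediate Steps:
$k{\left(A \right)} = 2 A$
$T{\left(D \right)} = \frac{1}{3}$
$m = \frac{64}{3}$ ($m = 21 + \frac{1}{3} = \frac{64}{3} \approx 21.333$)
$\frac{m p{\left(k{\left(-4 \right)} \right)}}{35087} = \frac{\frac{64}{3} \frac{7}{2 \left(-4\right)}}{35087} = \frac{64 \frac{7}{-8}}{3} \cdot \frac{1}{35087} = \frac{64 \cdot 7 \left(- \frac{1}{8}\right)}{3} \cdot \frac{1}{35087} = \frac{64}{3} \left(- \frac{7}{8}\right) \frac{1}{35087} = \left(- \frac{56}{3}\right) \frac{1}{35087} = - \frac{56}{105261}$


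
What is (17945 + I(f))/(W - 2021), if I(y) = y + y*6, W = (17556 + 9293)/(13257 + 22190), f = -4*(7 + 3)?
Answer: -626171255/71611538 ≈ -8.7440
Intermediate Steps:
f = -40 (f = -4*10 = -40)
W = 26849/35447 ≈ 0.75744
I(y) = 7*y (I(y) = y + 6*y = 7*y)
(17945 + I(f))/(W - 2021) = (17945 + 7*(-40))/(26849/35447 - 2021) = (17945 - 280)/(-71611538/35447) = 17665*(-35447/71611538) = -626171255/71611538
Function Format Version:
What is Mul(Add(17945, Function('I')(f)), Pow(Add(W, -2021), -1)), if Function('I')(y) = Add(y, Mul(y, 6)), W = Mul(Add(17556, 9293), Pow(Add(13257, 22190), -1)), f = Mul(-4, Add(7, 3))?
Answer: Rational(-626171255, 71611538) ≈ -8.7440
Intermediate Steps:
f = -40 (f = Mul(-4, 10) = -40)
W = Rational(26849, 35447) (W = Mul(26849, Pow(35447, -1)) = Mul(26849, Rational(1, 35447)) = Rational(26849, 35447) ≈ 0.75744)
Function('I')(y) = Mul(7, y) (Function('I')(y) = Add(y, Mul(6, y)) = Mul(7, y))
Mul(Add(17945, Function('I')(f)), Pow(Add(W, -2021), -1)) = Mul(Add(17945, Mul(7, -40)), Pow(Add(Rational(26849, 35447), -2021), -1)) = Mul(Add(17945, -280), Pow(Rational(-71611538, 35447), -1)) = Mul(17665, Rational(-35447, 71611538)) = Rational(-626171255, 71611538)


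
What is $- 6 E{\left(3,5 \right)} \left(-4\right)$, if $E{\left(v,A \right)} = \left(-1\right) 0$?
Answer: $0$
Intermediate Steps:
$E{\left(v,A \right)} = 0$
$- 6 E{\left(3,5 \right)} \left(-4\right) = \left(-6\right) 0 \left(-4\right) = 0 \left(-4\right) = 0$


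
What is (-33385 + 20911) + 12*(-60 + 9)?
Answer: -13086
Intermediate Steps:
(-33385 + 20911) + 12*(-60 + 9) = -12474 + 12*(-51) = -12474 - 612 = -13086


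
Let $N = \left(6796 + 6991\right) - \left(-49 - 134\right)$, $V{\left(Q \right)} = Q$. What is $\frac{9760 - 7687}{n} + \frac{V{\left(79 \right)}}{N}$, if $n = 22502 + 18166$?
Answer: $\frac{5362097}{94688660} \approx 0.056629$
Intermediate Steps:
$n = 40668$
$N = 13970$ ($N = 13787 - \left(-49 - 134\right) = 13787 - -183 = 13787 + 183 = 13970$)
$\frac{9760 - 7687}{n} + \frac{V{\left(79 \right)}}{N} = \frac{9760 - 7687}{40668} + \frac{79}{13970} = 2073 \cdot \frac{1}{40668} + 79 \cdot \frac{1}{13970} = \frac{691}{13556} + \frac{79}{13970} = \frac{5362097}{94688660}$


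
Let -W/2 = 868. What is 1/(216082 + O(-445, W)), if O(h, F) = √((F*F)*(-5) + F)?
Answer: 108041/23353250470 - I*√3767554/23353250470 ≈ 4.6264e-6 - 8.3116e-8*I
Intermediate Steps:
W = -1736 (W = -2*868 = -1736)
O(h, F) = √(F - 5*F²) (O(h, F) = √(F²*(-5) + F) = √(-5*F² + F) = √(F - 5*F²))
1/(216082 + O(-445, W)) = 1/(216082 + √(-1736*(1 - 5*(-1736)))) = 1/(216082 + √(-1736*(1 + 8680))) = 1/(216082 + √(-1736*8681)) = 1/(216082 + √(-15070216)) = 1/(216082 + 2*I*√3767554)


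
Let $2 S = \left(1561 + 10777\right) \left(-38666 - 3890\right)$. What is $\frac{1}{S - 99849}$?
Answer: $- \frac{1}{262627813} \approx -3.8077 \cdot 10^{-9}$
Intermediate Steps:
$S = -262527964$ ($S = \frac{\left(1561 + 10777\right) \left(-38666 - 3890\right)}{2} = \frac{12338 \left(-42556\right)}{2} = \frac{1}{2} \left(-525055928\right) = -262527964$)
$\frac{1}{S - 99849} = \frac{1}{-262527964 - 99849} = \frac{1}{-262627813} = - \frac{1}{262627813}$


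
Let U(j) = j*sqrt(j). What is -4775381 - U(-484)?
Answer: -4775381 + 10648*I ≈ -4.7754e+6 + 10648.0*I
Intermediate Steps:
U(j) = j**(3/2)
-4775381 - U(-484) = -4775381 - (-484)**(3/2) = -4775381 - (-10648)*I = -4775381 + 10648*I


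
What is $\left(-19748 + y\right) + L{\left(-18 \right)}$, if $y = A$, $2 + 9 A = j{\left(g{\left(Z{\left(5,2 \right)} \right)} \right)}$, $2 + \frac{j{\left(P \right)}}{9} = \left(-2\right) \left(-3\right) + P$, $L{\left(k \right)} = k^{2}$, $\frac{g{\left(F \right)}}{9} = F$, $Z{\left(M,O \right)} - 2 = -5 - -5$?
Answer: $- \frac{174620}{9} \approx -19402.0$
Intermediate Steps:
$Z{\left(M,O \right)} = 2$ ($Z{\left(M,O \right)} = 2 - 0 = 2 + \left(-5 + 5\right) = 2 + 0 = 2$)
$g{\left(F \right)} = 9 F$
$j{\left(P \right)} = 36 + 9 P$ ($j{\left(P \right)} = -18 + 9 \left(\left(-2\right) \left(-3\right) + P\right) = -18 + 9 \left(6 + P\right) = -18 + \left(54 + 9 P\right) = 36 + 9 P$)
$A = \frac{196}{9}$ ($A = - \frac{2}{9} + \frac{36 + 9 \cdot 9 \cdot 2}{9} = - \frac{2}{9} + \frac{36 + 9 \cdot 18}{9} = - \frac{2}{9} + \frac{36 + 162}{9} = - \frac{2}{9} + \frac{1}{9} \cdot 198 = - \frac{2}{9} + 22 = \frac{196}{9} \approx 21.778$)
$y = \frac{196}{9} \approx 21.778$
$\left(-19748 + y\right) + L{\left(-18 \right)} = \left(-19748 + \frac{196}{9}\right) + \left(-18\right)^{2} = - \frac{177536}{9} + 324 = - \frac{174620}{9}$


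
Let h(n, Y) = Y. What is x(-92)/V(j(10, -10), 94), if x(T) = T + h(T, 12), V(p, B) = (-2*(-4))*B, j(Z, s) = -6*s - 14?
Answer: -5/47 ≈ -0.10638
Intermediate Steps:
j(Z, s) = -14 - 6*s
V(p, B) = 8*B
x(T) = 12 + T (x(T) = T + 12 = 12 + T)
x(-92)/V(j(10, -10), 94) = (12 - 92)/((8*94)) = -80/752 = -80*1/752 = -5/47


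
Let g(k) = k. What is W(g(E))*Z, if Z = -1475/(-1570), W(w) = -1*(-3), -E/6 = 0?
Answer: 885/314 ≈ 2.8185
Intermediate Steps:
E = 0 (E = -6*0 = 0)
W(w) = 3
Z = 295/314 (Z = -1475*(-1/1570) = 295/314 ≈ 0.93949)
W(g(E))*Z = 3*(295/314) = 885/314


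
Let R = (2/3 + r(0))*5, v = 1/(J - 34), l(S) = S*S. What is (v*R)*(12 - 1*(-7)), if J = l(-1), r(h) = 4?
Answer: -1330/99 ≈ -13.434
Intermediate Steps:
l(S) = S**2
J = 1 (J = (-1)**2 = 1)
v = -1/33 (v = 1/(1 - 34) = 1/(-33) = -1/33 ≈ -0.030303)
R = 70/3 (R = (2/3 + 4)*5 = (14/3)*5 = 70/3 ≈ 23.333)
(v*R)*(12 - 1*(-7)) = (-1/33*70/3)*(12 - 1*(-7)) = -70*(12 + 7)/99 = -70/99*19 = -1330/99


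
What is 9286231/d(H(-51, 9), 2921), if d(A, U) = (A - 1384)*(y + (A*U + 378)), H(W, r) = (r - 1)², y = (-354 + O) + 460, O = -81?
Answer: -9286231/247298040 ≈ -0.037551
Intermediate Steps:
y = 25 (y = (-354 - 81) + 460 = -435 + 460 = 25)
H(W, r) = (-1 + r)²
d(A, U) = (-1384 + A)*(403 + A*U) (d(A, U) = (A - 1384)*(25 + (A*U + 378)) = (-1384 + A)*(25 + (378 + A*U)) = (-1384 + A)*(403 + A*U))
9286231/d(H(-51, 9), 2921) = 9286231/(-557752 + 403*(-1 + 9)² + 2921*((-1 + 9)²)² - 1384*(-1 + 9)²*2921) = 9286231/(-557752 + 403*8² + 2921*(8²)² - 1384*8²*2921) = 9286231/(-557752 + 403*64 + 2921*64² - 1384*64*2921) = 9286231/(-557752 + 25792 + 2921*4096 - 258730496) = 9286231/(-557752 + 25792 + 11964416 - 258730496) = 9286231/(-247298040) = 9286231*(-1/247298040) = -9286231/247298040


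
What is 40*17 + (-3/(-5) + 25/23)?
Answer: 78394/115 ≈ 681.69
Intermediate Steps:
40*17 + (-3/(-5) + 25/23) = 680 + (-3*(-⅕) + 25*(1/23)) = 680 + (⅗ + 25/23) = 680 + 194/115 = 78394/115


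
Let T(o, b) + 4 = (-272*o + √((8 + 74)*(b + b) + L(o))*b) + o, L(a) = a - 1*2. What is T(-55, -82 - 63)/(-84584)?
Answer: -14901/84584 + 1595*I*√197/84584 ≈ -0.17617 + 0.26467*I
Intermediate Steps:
L(a) = -2 + a (L(a) = a - 2 = -2 + a)
T(o, b) = -4 - 271*o + b*√(-2 + o + 164*b) (T(o, b) = -4 + ((-272*o + √((8 + 74)*(b + b) + (-2 + o))*b) + o) = -4 + ((-272*o + √(82*(2*b) + (-2 + o))*b) + o) = -4 + ((-272*o + √(164*b + (-2 + o))*b) + o) = -4 + ((-272*o + √(-2 + o + 164*b)*b) + o) = -4 + ((-272*o + b*√(-2 + o + 164*b)) + o) = -4 + (-271*o + b*√(-2 + o + 164*b)) = -4 - 271*o + b*√(-2 + o + 164*b))
T(-55, -82 - 63)/(-84584) = (-4 - 271*(-55) + (-82 - 63)*√(-2 - 55 + 164*(-82 - 63)))/(-84584) = (-4 + 14905 - 145*√(-2 - 55 + 164*(-145)))*(-1/84584) = (-4 + 14905 - 145*√(-2 - 55 - 23780))*(-1/84584) = (-4 + 14905 - 1595*I*√197)*(-1/84584) = (14901 - 1595*I*√197)*(-1/84584) = -14901/84584 + 1595*I*√197/84584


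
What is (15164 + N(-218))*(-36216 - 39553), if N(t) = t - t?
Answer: -1148961116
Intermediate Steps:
N(t) = 0
(15164 + N(-218))*(-36216 - 39553) = (15164 + 0)*(-36216 - 39553) = 15164*(-75769) = -1148961116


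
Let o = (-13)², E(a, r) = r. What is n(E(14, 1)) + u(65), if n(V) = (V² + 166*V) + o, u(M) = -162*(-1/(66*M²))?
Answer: 15615627/46475 ≈ 336.00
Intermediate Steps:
o = 169
u(M) = 27/(11*M²) (u(M) = -(-27)/(11*M²) = 27/(11*M²))
n(V) = 169 + V² + 166*V (n(V) = (V² + 166*V) + 169 = 169 + V² + 166*V)
n(E(14, 1)) + u(65) = (169 + 1² + 166*1) + (27/11)/65² = (169 + 1 + 166) + (27/11)*(1/4225) = 336 + 27/46475 = 15615627/46475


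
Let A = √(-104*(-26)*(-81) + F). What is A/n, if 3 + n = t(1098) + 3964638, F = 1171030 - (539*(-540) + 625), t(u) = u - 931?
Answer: 3*√138049/3964802 ≈ 0.00028114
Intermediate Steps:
t(u) = -931 + u
F = 1461465 (F = 1171030 - (-291060 + 625) = 1171030 - 1*(-290435) = 1171030 + 290435 = 1461465)
A = 3*√138049 (A = √(-104*(-26)*(-81) + 1461465) = √(2704*(-81) + 1461465) = √(-219024 + 1461465) = √1242441 = 3*√138049 ≈ 1114.6)
n = 3964802 (n = -3 + ((-931 + 1098) + 3964638) = -3 + (167 + 3964638) = -3 + 3964805 = 3964802)
A/n = (3*√138049)/3964802 = (3*√138049)*(1/3964802) = 3*√138049/3964802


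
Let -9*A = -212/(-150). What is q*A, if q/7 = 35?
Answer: -5194/135 ≈ -38.474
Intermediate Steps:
q = 245 (q = 7*35 = 245)
A = -106/675 (A = -(-212)/(9*(-150)) = -(-212)*(-1)/(9*150) = -1/9*106/75 = -106/675 ≈ -0.15704)
q*A = 245*(-106/675) = -5194/135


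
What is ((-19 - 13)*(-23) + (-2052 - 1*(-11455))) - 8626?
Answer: 1513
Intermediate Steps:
((-19 - 13)*(-23) + (-2052 - 1*(-11455))) - 8626 = (-32*(-23) + (-2052 + 11455)) - 8626 = (736 + 9403) - 8626 = 10139 - 8626 = 1513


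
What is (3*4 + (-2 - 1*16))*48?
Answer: -288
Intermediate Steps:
(3*4 + (-2 - 1*16))*48 = (12 + (-2 - 16))*48 = (12 - 18)*48 = -6*48 = -288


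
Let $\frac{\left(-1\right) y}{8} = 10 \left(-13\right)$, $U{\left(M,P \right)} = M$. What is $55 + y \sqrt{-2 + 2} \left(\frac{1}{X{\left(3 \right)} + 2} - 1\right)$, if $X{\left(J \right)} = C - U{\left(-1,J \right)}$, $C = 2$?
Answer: $55$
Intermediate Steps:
$y = 1040$ ($y = - 8 \cdot 10 \left(-13\right) = \left(-8\right) \left(-130\right) = 1040$)
$X{\left(J \right)} = 3$ ($X{\left(J \right)} = 2 - -1 = 2 + 1 = 3$)
$55 + y \sqrt{-2 + 2} \left(\frac{1}{X{\left(3 \right)} + 2} - 1\right) = 55 + 1040 \sqrt{-2 + 2} \left(\frac{1}{3 + 2} - 1\right) = 55 + 1040 \sqrt{0} \left(\frac{1}{5} - 1\right) = 55 + 1040 \cdot 0 \left(\frac{1}{5} - 1\right) = 55 + 1040 \cdot 0 \left(- \frac{4}{5}\right) = 55 + 1040 \cdot 0 = 55 + 0 = 55$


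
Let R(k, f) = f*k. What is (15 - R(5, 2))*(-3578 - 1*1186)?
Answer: -23820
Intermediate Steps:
(15 - R(5, 2))*(-3578 - 1*1186) = (15 - 2*5)*(-3578 - 1*1186) = (15 - 1*10)*(-3578 - 1186) = (15 - 10)*(-4764) = 5*(-4764) = -23820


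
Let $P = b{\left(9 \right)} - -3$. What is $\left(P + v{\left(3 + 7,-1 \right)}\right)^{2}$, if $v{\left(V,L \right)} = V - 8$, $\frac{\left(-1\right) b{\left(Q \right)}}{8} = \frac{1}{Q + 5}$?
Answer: $\frac{961}{49} \approx 19.612$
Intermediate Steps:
$b{\left(Q \right)} = - \frac{8}{5 + Q}$ ($b{\left(Q \right)} = - \frac{8}{Q + 5} = - \frac{8}{5 + Q}$)
$v{\left(V,L \right)} = -8 + V$
$P = \frac{17}{7}$ ($P = - \frac{8}{5 + 9} - -3 = - \frac{8}{14} + 3 = \left(-8\right) \frac{1}{14} + 3 = - \frac{4}{7} + 3 = \frac{17}{7} \approx 2.4286$)
$\left(P + v{\left(3 + 7,-1 \right)}\right)^{2} = \left(\frac{17}{7} + \left(-8 + \left(3 + 7\right)\right)\right)^{2} = \left(\frac{17}{7} + \left(-8 + 10\right)\right)^{2} = \left(\frac{17}{7} + 2\right)^{2} = \left(\frac{31}{7}\right)^{2} = \frac{961}{49}$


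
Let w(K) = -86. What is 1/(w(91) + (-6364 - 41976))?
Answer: -1/48426 ≈ -2.0650e-5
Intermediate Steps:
1/(w(91) + (-6364 - 41976)) = 1/(-86 + (-6364 - 41976)) = 1/(-86 - 48340) = 1/(-48426) = -1/48426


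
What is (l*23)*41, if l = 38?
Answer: 35834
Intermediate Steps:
(l*23)*41 = (38*23)*41 = 874*41 = 35834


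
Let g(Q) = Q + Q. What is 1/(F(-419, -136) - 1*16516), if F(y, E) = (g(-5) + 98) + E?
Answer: -1/16564 ≈ -6.0372e-5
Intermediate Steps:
g(Q) = 2*Q
F(y, E) = 88 + E (F(y, E) = (2*(-5) + 98) + E = (-10 + 98) + E = 88 + E)
1/(F(-419, -136) - 1*16516) = 1/((88 - 136) - 1*16516) = 1/(-48 - 16516) = 1/(-16564) = -1/16564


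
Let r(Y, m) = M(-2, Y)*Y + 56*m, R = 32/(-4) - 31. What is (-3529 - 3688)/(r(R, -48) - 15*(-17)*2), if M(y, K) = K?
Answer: 7217/657 ≈ 10.985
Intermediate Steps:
R = -39 (R = 32*(-¼) - 31 = -8 - 31 = -39)
r(Y, m) = Y² + 56*m (r(Y, m) = Y*Y + 56*m = Y² + 56*m)
(-3529 - 3688)/(r(R, -48) - 15*(-17)*2) = (-3529 - 3688)/(((-39)² + 56*(-48)) - 15*(-17)*2) = -7217/((1521 - 2688) + 255*2) = -7217/(-1167 + 510) = -7217/(-657) = -7217*(-1/657) = 7217/657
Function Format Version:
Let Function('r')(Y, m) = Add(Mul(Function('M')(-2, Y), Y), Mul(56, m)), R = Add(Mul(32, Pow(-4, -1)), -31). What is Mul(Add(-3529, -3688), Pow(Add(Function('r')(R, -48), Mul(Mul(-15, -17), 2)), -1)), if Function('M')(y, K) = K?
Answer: Rational(7217, 657) ≈ 10.985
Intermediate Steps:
R = -39 (R = Add(Mul(32, Rational(-1, 4)), -31) = Add(-8, -31) = -39)
Function('r')(Y, m) = Add(Pow(Y, 2), Mul(56, m)) (Function('r')(Y, m) = Add(Mul(Y, Y), Mul(56, m)) = Add(Pow(Y, 2), Mul(56, m)))
Mul(Add(-3529, -3688), Pow(Add(Function('r')(R, -48), Mul(Mul(-15, -17), 2)), -1)) = Mul(Add(-3529, -3688), Pow(Add(Add(Pow(-39, 2), Mul(56, -48)), Mul(Mul(-15, -17), 2)), -1)) = Mul(-7217, Pow(Add(Add(1521, -2688), Mul(255, 2)), -1)) = Mul(-7217, Pow(Add(-1167, 510), -1)) = Mul(-7217, Pow(-657, -1)) = Mul(-7217, Rational(-1, 657)) = Rational(7217, 657)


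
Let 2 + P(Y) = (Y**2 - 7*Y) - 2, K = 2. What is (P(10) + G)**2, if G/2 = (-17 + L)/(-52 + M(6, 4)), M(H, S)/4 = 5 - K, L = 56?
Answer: 231361/400 ≈ 578.40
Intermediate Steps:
M(H, S) = 12 (M(H, S) = 4*(5 - 1*2) = 4*(5 - 2) = 4*3 = 12)
G = -39/20 (G = 2*((-17 + 56)/(-52 + 12)) = 2*(39/(-40)) = 2*(39*(-1/40)) = 2*(-39/40) = -39/20 ≈ -1.9500)
P(Y) = -4 + Y**2 - 7*Y (P(Y) = -2 + ((Y**2 - 7*Y) - 2) = -2 + (-2 + Y**2 - 7*Y) = -4 + Y**2 - 7*Y)
(P(10) + G)**2 = ((-4 + 10**2 - 7*10) - 39/20)**2 = ((-4 + 100 - 70) - 39/20)**2 = (26 - 39/20)**2 = (481/20)**2 = 231361/400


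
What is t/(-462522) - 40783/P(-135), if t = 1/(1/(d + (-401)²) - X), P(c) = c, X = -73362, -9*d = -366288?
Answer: 30982363820700028963/102557906867933010 ≈ 302.10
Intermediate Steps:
d = 122096/3 (d = -⅑*(-366288) = 122096/3 ≈ 40699.)
t = 604499/44347255641 (t = 1/(1/(122096/3 + (-401)²) - 1*(-73362)) = 1/(1/(122096/3 + 160801) + 73362) = 1/(1/(604499/3) + 73362) = 1/(3/604499 + 73362) = 1/(44347255641/604499) = 604499/44347255641 ≈ 1.3631e-5)
t/(-462522) - 40783/P(-135) = (604499/44347255641)/(-462522) - 40783/(-135) = (604499/44347255641)*(-1/462522) - 40783*(-1/135) = -604499/20511581373586602 + 40783/135 = 30982363820700028963/102557906867933010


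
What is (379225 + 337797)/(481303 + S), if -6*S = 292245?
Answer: 1434044/865191 ≈ 1.6575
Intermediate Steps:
S = -97415/2 (S = -⅙*292245 = -97415/2 ≈ -48708.)
(379225 + 337797)/(481303 + S) = (379225 + 337797)/(481303 - 97415/2) = 717022/(865191/2) = 717022*(2/865191) = 1434044/865191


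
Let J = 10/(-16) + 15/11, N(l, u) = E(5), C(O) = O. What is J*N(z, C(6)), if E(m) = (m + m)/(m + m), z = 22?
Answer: 65/88 ≈ 0.73864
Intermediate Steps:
E(m) = 1 (E(m) = (2*m)/((2*m)) = (2*m)*(1/(2*m)) = 1)
N(l, u) = 1
J = 65/88 (J = 10*(-1/16) + 15*(1/11) = -5/8 + 15/11 = 65/88 ≈ 0.73864)
J*N(z, C(6)) = (65/88)*1 = 65/88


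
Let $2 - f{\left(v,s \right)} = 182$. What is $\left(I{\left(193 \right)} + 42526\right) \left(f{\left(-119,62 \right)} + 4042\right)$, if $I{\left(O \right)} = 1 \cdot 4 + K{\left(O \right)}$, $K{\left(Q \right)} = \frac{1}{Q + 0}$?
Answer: $\frac{31700419842}{193} \approx 1.6425 \cdot 10^{8}$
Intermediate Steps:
$f{\left(v,s \right)} = -180$ ($f{\left(v,s \right)} = 2 - 182 = -180$)
$K{\left(Q \right)} = \frac{1}{Q}$
$I{\left(O \right)} = 4 + \frac{1}{O}$ ($I{\left(O \right)} = 1 \cdot 4 + \frac{1}{O} = 4 + \frac{1}{O}$)
$\left(I{\left(193 \right)} + 42526\right) \left(f{\left(-119,62 \right)} + 4042\right) = \left(\left(4 + \frac{1}{193}\right) + 42526\right) \left(-180 + 4042\right) = \left(\left(4 + \frac{1}{193}\right) + 42526\right) 3862 = \left(\frac{773}{193} + 42526\right) 3862 = \frac{8208291}{193} \cdot 3862 = \frac{31700419842}{193}$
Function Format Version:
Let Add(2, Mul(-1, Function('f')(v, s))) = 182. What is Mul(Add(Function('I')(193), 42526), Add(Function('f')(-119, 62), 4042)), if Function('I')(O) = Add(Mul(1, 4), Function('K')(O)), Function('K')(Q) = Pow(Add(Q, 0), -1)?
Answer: Rational(31700419842, 193) ≈ 1.6425e+8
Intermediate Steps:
Function('f')(v, s) = -180 (Function('f')(v, s) = Add(2, Mul(-1, 182)) = Add(2, -182) = -180)
Function('K')(Q) = Pow(Q, -1)
Function('I')(O) = Add(4, Pow(O, -1)) (Function('I')(O) = Add(Mul(1, 4), Pow(O, -1)) = Add(4, Pow(O, -1)))
Mul(Add(Function('I')(193), 42526), Add(Function('f')(-119, 62), 4042)) = Mul(Add(Add(4, Pow(193, -1)), 42526), Add(-180, 4042)) = Mul(Add(Add(4, Rational(1, 193)), 42526), 3862) = Mul(Add(Rational(773, 193), 42526), 3862) = Mul(Rational(8208291, 193), 3862) = Rational(31700419842, 193)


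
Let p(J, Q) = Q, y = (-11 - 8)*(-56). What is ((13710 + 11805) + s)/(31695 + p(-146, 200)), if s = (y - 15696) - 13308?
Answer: -485/6379 ≈ -0.076031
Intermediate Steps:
y = 1064 (y = -19*(-56) = 1064)
s = -27940 (s = (1064 - 15696) - 13308 = -14632 - 13308 = -27940)
((13710 + 11805) + s)/(31695 + p(-146, 200)) = ((13710 + 11805) - 27940)/(31695 + 200) = (25515 - 27940)/31895 = -2425*1/31895 = -485/6379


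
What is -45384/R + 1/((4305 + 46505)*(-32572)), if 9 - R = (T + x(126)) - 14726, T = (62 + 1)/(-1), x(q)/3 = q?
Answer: -751097630093/238648594744 ≈ -3.1473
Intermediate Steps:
x(q) = 3*q
T = -63 (T = -1*63 = -63)
R = 14420 (R = 9 - ((-63 + 3*126) - 14726) = 9 - ((-63 + 378) - 14726) = 9 - (315 - 14726) = 9 - 1*(-14411) = 9 + 14411 = 14420)
-45384/R + 1/((4305 + 46505)*(-32572)) = -45384/14420 + 1/((4305 + 46505)*(-32572)) = -45384*1/14420 - 1/32572/50810 = -11346/3605 + (1/50810)*(-1/32572) = -11346/3605 - 1/1654983320 = -751097630093/238648594744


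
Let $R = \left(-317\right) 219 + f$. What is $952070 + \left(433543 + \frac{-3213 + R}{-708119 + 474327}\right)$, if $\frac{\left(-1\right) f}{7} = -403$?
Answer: $\frac{323945304311}{233792} \approx 1.3856 \cdot 10^{6}$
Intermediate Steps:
$f = 2821$ ($f = \left(-7\right) \left(-403\right) = 2821$)
$R = -66602$ ($R = \left(-317\right) 219 + 2821 = -69423 + 2821 = -66602$)
$952070 + \left(433543 + \frac{-3213 + R}{-708119 + 474327}\right) = 952070 + \left(433543 + \frac{-3213 - 66602}{-708119 + 474327}\right) = 952070 + \left(433543 - \frac{69815}{-233792}\right) = 952070 + \left(433543 - - \frac{69815}{233792}\right) = 952070 + \left(433543 + \frac{69815}{233792}\right) = 952070 + \frac{101358954871}{233792} = \frac{323945304311}{233792}$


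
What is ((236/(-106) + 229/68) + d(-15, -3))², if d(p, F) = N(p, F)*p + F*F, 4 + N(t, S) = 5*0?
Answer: 63902278521/12988816 ≈ 4919.8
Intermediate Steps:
N(t, S) = -4 (N(t, S) = -4 + 5*0 = -4 + 0 = -4)
d(p, F) = F² - 4*p (d(p, F) = -4*p + F*F = -4*p + F² = F² - 4*p)
((236/(-106) + 229/68) + d(-15, -3))² = ((236/(-106) + 229/68) + ((-3)² - 4*(-15)))² = ((236*(-1/106) + 229*(1/68)) + (9 + 60))² = ((-118/53 + 229/68) + 69)² = (4113/3604 + 69)² = (252789/3604)² = 63902278521/12988816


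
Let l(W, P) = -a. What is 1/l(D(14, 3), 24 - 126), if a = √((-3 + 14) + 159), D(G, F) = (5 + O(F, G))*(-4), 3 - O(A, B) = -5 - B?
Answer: -√170/170 ≈ -0.076697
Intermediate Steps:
O(A, B) = 8 + B (O(A, B) = 3 - (-5 - B) = 3 + (5 + B) = 8 + B)
D(G, F) = -52 - 4*G (D(G, F) = (5 + (8 + G))*(-4) = (13 + G)*(-4) = -52 - 4*G)
a = √170 (a = √(11 + 159) = √170 ≈ 13.038)
l(W, P) = -√170
1/l(D(14, 3), 24 - 126) = 1/(-√170) = -√170/170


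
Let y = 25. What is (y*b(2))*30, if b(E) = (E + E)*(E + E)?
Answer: 12000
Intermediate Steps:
b(E) = 4*E² (b(E) = (2*E)*(2*E) = 4*E²)
(y*b(2))*30 = (25*(4*2²))*30 = (25*(4*4))*30 = (25*16)*30 = 400*30 = 12000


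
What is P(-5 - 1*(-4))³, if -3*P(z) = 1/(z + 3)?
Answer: -1/216 ≈ -0.0046296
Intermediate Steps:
P(z) = -1/(3*(3 + z)) (P(z) = -1/(3*(z + 3)) = -1/(3*(3 + z)))
P(-5 - 1*(-4))³ = (-1/(9 + 3*(-5 - 1*(-4))))³ = (-1/(9 + 3*(-5 + 4)))³ = (-1/(9 + 3*(-1)))³ = (-1/(9 - 3))³ = (-1/6)³ = (-1*⅙)³ = (-⅙)³ = -1/216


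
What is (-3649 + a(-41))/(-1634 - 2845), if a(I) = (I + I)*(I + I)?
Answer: -1025/1493 ≈ -0.68654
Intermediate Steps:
a(I) = 4*I**2 (a(I) = (2*I)*(2*I) = 4*I**2)
(-3649 + a(-41))/(-1634 - 2845) = (-3649 + 4*(-41)**2)/(-1634 - 2845) = (-3649 + 4*1681)/(-4479) = (-3649 + 6724)*(-1/4479) = 3075*(-1/4479) = -1025/1493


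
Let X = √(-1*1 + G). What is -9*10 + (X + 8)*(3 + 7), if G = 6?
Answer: -10 + 10*√5 ≈ 12.361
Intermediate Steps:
X = √5 (X = √(-1*1 + 6) = √(-1 + 6) = √5 ≈ 2.2361)
-9*10 + (X + 8)*(3 + 7) = -9*10 + (√5 + 8)*(3 + 7) = -90 + (8 + √5)*10 = -90 + (80 + 10*√5) = -10 + 10*√5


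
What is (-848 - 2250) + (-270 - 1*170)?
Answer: -3538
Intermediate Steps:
(-848 - 2250) + (-270 - 1*170) = -3098 + (-270 - 170) = -3098 - 440 = -3538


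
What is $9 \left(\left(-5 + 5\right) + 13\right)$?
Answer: $117$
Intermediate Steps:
$9 \left(\left(-5 + 5\right) + 13\right) = 9 \left(0 + 13\right) = 9 \cdot 13 = 117$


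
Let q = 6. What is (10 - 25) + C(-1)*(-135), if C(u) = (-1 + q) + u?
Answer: -555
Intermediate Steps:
C(u) = 5 + u (C(u) = (-1 + 6) + u = 5 + u)
(10 - 25) + C(-1)*(-135) = (10 - 25) + (5 - 1)*(-135) = -15 + 4*(-135) = -15 - 540 = -555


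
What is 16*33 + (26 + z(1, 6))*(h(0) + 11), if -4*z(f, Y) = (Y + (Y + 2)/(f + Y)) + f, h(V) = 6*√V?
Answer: 22165/28 ≈ 791.61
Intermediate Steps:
z(f, Y) = -Y/4 - f/4 - (2 + Y)/(4*(Y + f)) (z(f, Y) = -((Y + (Y + 2)/(f + Y)) + f)/4 = -((Y + (2 + Y)/(Y + f)) + f)/4 = -(Y + f + (2 + Y)/(Y + f))/4 = -Y/4 - f/4 - (2 + Y)/(4*(Y + f)))
16*33 + (26 + z(1, 6))*(h(0) + 11) = 16*33 + (26 + (-2 - 1*6 - 1*6² - 1*1² - 2*6*1)/(4*(6 + 1)))*(6*√0 + 11) = 528 + (26 + (¼)*(-2 - 6 - 1*36 - 1*1 - 12)/7)*(6*0 + 11) = 528 + (26 + (¼)*(⅐)*(-2 - 6 - 36 - 1 - 12))*(0 + 11) = 528 + (26 + (¼)*(⅐)*(-57))*11 = 528 + (26 - 57/28)*11 = 528 + (671/28)*11 = 528 + 7381/28 = 22165/28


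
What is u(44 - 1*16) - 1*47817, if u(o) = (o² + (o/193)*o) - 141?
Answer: -9103798/193 ≈ -47170.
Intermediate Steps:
u(o) = -141 + 194*o²/193 (u(o) = (o² + (o*(1/193))*o) - 141 = (o² + (o/193)*o) - 141 = (o² + o²/193) - 141 = 194*o²/193 - 141 = -141 + 194*o²/193)
u(44 - 1*16) - 1*47817 = (-141 + 194*(44 - 1*16)²/193) - 1*47817 = (-141 + 194*(44 - 16)²/193) - 47817 = (-141 + (194/193)*28²) - 47817 = (-141 + (194/193)*784) - 47817 = (-141 + 152096/193) - 47817 = 124883/193 - 47817 = -9103798/193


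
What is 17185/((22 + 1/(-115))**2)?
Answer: 227271625/6395841 ≈ 35.534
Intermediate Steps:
17185/((22 + 1/(-115))**2) = 17185/((22 - 1/115)**2) = 17185/((2529/115)**2) = 17185/(6395841/13225) = 17185*(13225/6395841) = 227271625/6395841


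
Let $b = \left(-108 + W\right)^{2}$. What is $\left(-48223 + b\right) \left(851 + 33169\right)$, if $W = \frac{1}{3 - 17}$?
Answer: $- \frac{8702484885}{7} \approx -1.2432 \cdot 10^{9}$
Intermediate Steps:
$W = - \frac{1}{14}$ ($W = \frac{1}{-14} = - \frac{1}{14} \approx -0.071429$)
$b = \frac{2289169}{196}$ ($b = \left(-108 - \frac{1}{14}\right)^{2} = \left(- \frac{1513}{14}\right)^{2} = \frac{2289169}{196} \approx 11679.0$)
$\left(-48223 + b\right) \left(851 + 33169\right) = \left(-48223 + \frac{2289169}{196}\right) \left(851 + 33169\right) = \left(- \frac{7162539}{196}\right) 34020 = - \frac{8702484885}{7}$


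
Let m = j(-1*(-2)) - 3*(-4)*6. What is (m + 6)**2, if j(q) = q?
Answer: 6400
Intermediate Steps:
m = 74 (m = -1*(-2) - 3*(-4)*6 = 2 + 12*6 = 2 + 72 = 74)
(m + 6)**2 = (74 + 6)**2 = 80**2 = 6400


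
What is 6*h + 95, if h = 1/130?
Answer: 6178/65 ≈ 95.046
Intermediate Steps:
h = 1/130 ≈ 0.0076923
6*h + 95 = 6*(1/130) + 95 = 3/65 + 95 = 6178/65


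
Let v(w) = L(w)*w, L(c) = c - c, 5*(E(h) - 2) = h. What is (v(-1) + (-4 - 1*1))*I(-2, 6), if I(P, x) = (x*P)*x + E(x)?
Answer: 344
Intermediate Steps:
E(h) = 2 + h/5
L(c) = 0
I(P, x) = 2 + x/5 + P*x² (I(P, x) = (x*P)*x + (2 + x/5) = (P*x)*x + (2 + x/5) = P*x² + (2 + x/5) = 2 + x/5 + P*x²)
v(w) = 0 (v(w) = 0*w = 0)
(v(-1) + (-4 - 1*1))*I(-2, 6) = (0 + (-4 - 1*1))*(2 + (⅕)*6 - 2*6²) = (0 + (-4 - 1))*(2 + 6/5 - 2*36) = (0 - 5)*(2 + 6/5 - 72) = -5*(-344/5) = 344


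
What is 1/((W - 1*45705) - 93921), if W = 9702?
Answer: -1/129924 ≈ -7.6968e-6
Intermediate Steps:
1/((W - 1*45705) - 93921) = 1/((9702 - 1*45705) - 93921) = 1/((9702 - 45705) - 93921) = 1/(-36003 - 93921) = 1/(-129924) = -1/129924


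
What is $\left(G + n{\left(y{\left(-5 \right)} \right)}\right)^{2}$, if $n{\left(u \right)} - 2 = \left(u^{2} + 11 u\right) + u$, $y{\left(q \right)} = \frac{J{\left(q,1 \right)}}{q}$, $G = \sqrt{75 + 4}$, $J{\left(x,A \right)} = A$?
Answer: $\frac{49456}{625} - \frac{18 \sqrt{79}}{25} \approx 72.73$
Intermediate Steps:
$G = \sqrt{79} \approx 8.8882$
$y{\left(q \right)} = \frac{1}{q}$ ($y{\left(q \right)} = 1 \frac{1}{q} = \frac{1}{q}$)
$n{\left(u \right)} = 2 + u^{2} + 12 u$ ($n{\left(u \right)} = 2 + \left(\left(u^{2} + 11 u\right) + u\right) = 2 + \left(u^{2} + 12 u\right) = 2 + u^{2} + 12 u$)
$\left(G + n{\left(y{\left(-5 \right)} \right)}\right)^{2} = \left(\sqrt{79} + \left(2 + \left(\frac{1}{-5}\right)^{2} + \frac{12}{-5}\right)\right)^{2} = \left(\sqrt{79} + \left(2 + \left(- \frac{1}{5}\right)^{2} + 12 \left(- \frac{1}{5}\right)\right)\right)^{2} = \left(\sqrt{79} + \left(2 + \frac{1}{25} - \frac{12}{5}\right)\right)^{2} = \left(\sqrt{79} - \frac{9}{25}\right)^{2} = \left(- \frac{9}{25} + \sqrt{79}\right)^{2}$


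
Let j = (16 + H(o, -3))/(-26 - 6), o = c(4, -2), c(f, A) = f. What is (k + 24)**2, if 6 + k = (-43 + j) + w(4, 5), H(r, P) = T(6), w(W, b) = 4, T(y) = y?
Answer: 120409/256 ≈ 470.35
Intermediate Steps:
o = 4
H(r, P) = 6
j = -11/16 (j = (16 + 6)/(-26 - 6) = 22/(-32) = 22*(-1/32) = -11/16 ≈ -0.68750)
k = -731/16 (k = -6 + ((-43 - 11/16) + 4) = -6 + (-699/16 + 4) = -6 - 635/16 = -731/16 ≈ -45.688)
(k + 24)**2 = (-731/16 + 24)**2 = (-347/16)**2 = 120409/256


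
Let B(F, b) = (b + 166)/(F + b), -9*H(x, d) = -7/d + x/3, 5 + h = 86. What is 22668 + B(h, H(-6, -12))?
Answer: 39740593/1753 ≈ 22670.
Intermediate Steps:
h = 81 (h = -5 + 86 = 81)
H(x, d) = -x/27 + 7/(9*d) (H(x, d) = -(-7/d + x/3)/9 = -x/27 + 7/(9*d))
B(F, b) = (166 + b)/(F + b)
22668 + B(h, H(-6, -12)) = 22668 + (166 + (1/27)*(21 - 1*(-12)*(-6))/(-12))/(81 + (1/27)*(21 - 1*(-12)*(-6))/(-12)) = 22668 + (166 + (1/27)*(-1/12)*(21 - 72))/(81 + (1/27)*(-1/12)*(21 - 72)) = 22668 + (166 + (1/27)*(-1/12)*(-51))/(81 + (1/27)*(-1/12)*(-51)) = 22668 + (166 + 17/108)/(81 + 17/108) = 22668 + (17945/108)/(8765/108) = 22668 + (108/8765)*(17945/108) = 22668 + 3589/1753 = 39740593/1753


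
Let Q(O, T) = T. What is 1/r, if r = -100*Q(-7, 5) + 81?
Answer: -1/419 ≈ -0.0023866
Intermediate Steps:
r = -419 (r = -100*5 + 81 = -500 + 81 = -419)
1/r = 1/(-419) = -1/419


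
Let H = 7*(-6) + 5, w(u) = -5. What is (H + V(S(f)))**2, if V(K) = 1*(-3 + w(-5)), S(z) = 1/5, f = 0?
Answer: 2025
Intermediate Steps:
S(z) = 1/5
H = -37 (H = -42 + 5 = -37)
V(K) = -8 (V(K) = 1*(-3 - 5) = 1*(-8) = -8)
(H + V(S(f)))**2 = (-37 - 8)**2 = (-45)**2 = 2025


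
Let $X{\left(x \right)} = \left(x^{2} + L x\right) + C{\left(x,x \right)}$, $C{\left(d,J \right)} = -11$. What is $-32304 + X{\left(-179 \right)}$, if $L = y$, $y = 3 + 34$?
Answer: $-6897$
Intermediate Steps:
$y = 37$
$L = 37$
$X{\left(x \right)} = -11 + x^{2} + 37 x$ ($X{\left(x \right)} = \left(x^{2} + 37 x\right) - 11 = -11 + x^{2} + 37 x$)
$-32304 + X{\left(-179 \right)} = -32304 + \left(-11 + \left(-179\right)^{2} + 37 \left(-179\right)\right) = -32304 - -25407 = -32304 + 25407 = -6897$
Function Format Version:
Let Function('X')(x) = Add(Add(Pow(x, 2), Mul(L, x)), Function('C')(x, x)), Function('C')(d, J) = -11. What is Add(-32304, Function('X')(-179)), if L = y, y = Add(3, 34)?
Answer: -6897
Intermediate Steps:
y = 37
L = 37
Function('X')(x) = Add(-11, Pow(x, 2), Mul(37, x)) (Function('X')(x) = Add(Add(Pow(x, 2), Mul(37, x)), -11) = Add(-11, Pow(x, 2), Mul(37, x)))
Add(-32304, Function('X')(-179)) = Add(-32304, Add(-11, Pow(-179, 2), Mul(37, -179))) = Add(-32304, Add(-11, 32041, -6623)) = Add(-32304, 25407) = -6897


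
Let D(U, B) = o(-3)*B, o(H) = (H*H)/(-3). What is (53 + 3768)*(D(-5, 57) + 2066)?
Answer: 7240795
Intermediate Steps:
o(H) = -H**2/3 (o(H) = H**2*(-1/3) = -H**2/3)
D(U, B) = -3*B (D(U, B) = (-1/3*(-3)**2)*B = (-1/3*9)*B = -3*B)
(53 + 3768)*(D(-5, 57) + 2066) = (53 + 3768)*(-3*57 + 2066) = 3821*(-171 + 2066) = 3821*1895 = 7240795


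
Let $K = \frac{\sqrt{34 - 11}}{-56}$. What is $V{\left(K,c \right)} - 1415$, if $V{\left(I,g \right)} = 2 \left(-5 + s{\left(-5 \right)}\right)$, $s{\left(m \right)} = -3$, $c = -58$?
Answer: $-1431$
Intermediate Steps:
$K = - \frac{\sqrt{23}}{56}$ ($K = \sqrt{23} \left(- \frac{1}{56}\right) = - \frac{\sqrt{23}}{56} \approx -0.08564$)
$V{\left(I,g \right)} = -16$ ($V{\left(I,g \right)} = 2 \left(-5 - 3\right) = 2 \left(-8\right) = -16$)
$V{\left(K,c \right)} - 1415 = -16 - 1415 = -1431$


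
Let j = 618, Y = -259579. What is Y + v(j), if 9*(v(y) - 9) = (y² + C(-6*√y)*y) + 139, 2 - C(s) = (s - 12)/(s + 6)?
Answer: -1205279887/5553 - 206*√618/617 ≈ -2.1706e+5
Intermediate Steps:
C(s) = 2 - (-12 + s)/(6 + s) (C(s) = 2 - (s - 12)/(s + 6) = 2 - (-12 + s)/(6 + s))
v(y) = 220/9 + y²/9 + y*(24 - 6*√y)/(9*(6 - 6*√y)) (v(y) = 9 + ((y² + ((24 - 6*√y)/(6 - 6*√y))*y) + 139)/9 = 9 + ((y² + y*(24 - 6*√y)/(6 - 6*√y)) + 139)/9 = 9 + (139 + y² + y*(24 - 6*√y)/(6 - 6*√y))/9 = 9 + (139/9 + y²/9 + y*(24 - 6*√y)/(9*(6 - 6*√y))) = 220/9 + y²/9 + y*(24 - 6*√y)/(9*(6 - 6*√y)))
Y + v(j) = -259579 + (618*(-4 + √618) + (-1 + √618)*(220 + 618²))/(9*(-1 + √618)) = -259579 + ((-2472 + 618*√618) + (-1 + √618)*(220 + 381924))/(9*(-1 + √618)) = -259579 + ((-2472 + 618*√618) + (-1 + √618)*382144)/(9*(-1 + √618)) = -259579 + ((-2472 + 618*√618) + (-382144 + 382144*√618))/(9*(-1 + √618)) = -259579 + (-384616 + 382762*√618)/(9*(-1 + √618))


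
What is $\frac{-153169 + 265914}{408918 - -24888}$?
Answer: $\frac{112745}{433806} \approx 0.2599$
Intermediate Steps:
$\frac{-153169 + 265914}{408918 - -24888} = \frac{112745}{408918 + 24888} = \frac{112745}{433806}$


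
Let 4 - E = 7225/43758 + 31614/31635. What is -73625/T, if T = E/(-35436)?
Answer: 23604992823555000/25654961 ≈ 9.2009e+8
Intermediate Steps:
E = 25654961/9047610 (E = 4 - (7225/43758 + 31614/31635) = 4 - (7225*(1/43758) + 31614*(1/31635)) = 4 - (425/2574 + 10538/10545) = 4 - 1*10535479/9047610 = 4 - 10535479/9047610 = 25654961/9047610 ≈ 2.8356)
T = -25654961/320611107960 (T = (25654961/9047610)/(-35436) = (25654961/9047610)*(-1/35436) = -25654961/320611107960 ≈ -8.0019e-5)
-73625/T = -73625/(-25654961/320611107960) = -73625*(-320611107960/25654961) = 23604992823555000/25654961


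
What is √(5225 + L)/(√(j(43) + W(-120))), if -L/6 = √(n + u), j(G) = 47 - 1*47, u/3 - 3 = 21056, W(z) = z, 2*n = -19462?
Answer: -I*√(156750 - 180*√53446)/60 ≈ -5.6553*I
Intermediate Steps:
n = -9731 (n = (½)*(-19462) = -9731)
u = 63177 (u = 9 + 3*21056 = 9 + 63168 = 63177)
j(G) = 0 (j(G) = 47 - 47 = 0)
L = -6*√53446 (L = -6*√(-9731 + 63177) = -6*√53446 ≈ -1387.1)
√(5225 + L)/(√(j(43) + W(-120))) = √(5225 - 6*√53446)/(√(0 - 120)) = √(5225 - 6*√53446)/(√(-120)) = √(5225 - 6*√53446)/((2*I*√30)) = √(5225 - 6*√53446)*(-I*√30/60) = -I*√30*√(5225 - 6*√53446)/60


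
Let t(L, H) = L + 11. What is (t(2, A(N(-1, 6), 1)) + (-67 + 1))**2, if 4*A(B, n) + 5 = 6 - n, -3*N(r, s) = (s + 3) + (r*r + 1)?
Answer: 2809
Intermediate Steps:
N(r, s) = -4/3 - s/3 - r**2/3 (N(r, s) = -((s + 3) + (r*r + 1))/3 = -((3 + s) + (r**2 + 1))/3 = -((3 + s) + (1 + r**2))/3 = -(4 + s + r**2)/3 = -4/3 - s/3 - r**2/3)
A(B, n) = 1/4 - n/4 (A(B, n) = -5/4 + (6 - n)/4 = -5/4 + (3/2 - n/4) = 1/4 - n/4)
t(L, H) = 11 + L
(t(2, A(N(-1, 6), 1)) + (-67 + 1))**2 = ((11 + 2) + (-67 + 1))**2 = (13 - 66)**2 = (-53)**2 = 2809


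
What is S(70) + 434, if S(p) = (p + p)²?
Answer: 20034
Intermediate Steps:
S(p) = 4*p² (S(p) = (2*p)² = 4*p²)
S(70) + 434 = 4*70² + 434 = 4*4900 + 434 = 19600 + 434 = 20034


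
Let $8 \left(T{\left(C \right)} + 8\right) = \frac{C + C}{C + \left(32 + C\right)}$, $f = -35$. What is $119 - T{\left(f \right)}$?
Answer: $\frac{19269}{152} \approx 126.77$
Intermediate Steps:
$T{\left(C \right)} = -8 + \frac{C}{4 \left(32 + 2 C\right)}$ ($T{\left(C \right)} = -8 + \frac{\left(C + C\right) \frac{1}{C + \left(32 + C\right)}}{8} = -8 + \frac{2 C \frac{1}{32 + 2 C}}{8} = -8 + \frac{C}{4 \left(32 + 2 C\right)}$)
$119 - T{\left(f \right)} = 119 - \frac{-1024 - -2205}{8 \left(16 - 35\right)} = 119 - \frac{-1024 + 2205}{8 \left(-19\right)} = 119 - \frac{1}{8} \left(- \frac{1}{19}\right) 1181 = 119 - - \frac{1181}{152} = 119 + \frac{1181}{152} = \frac{19269}{152}$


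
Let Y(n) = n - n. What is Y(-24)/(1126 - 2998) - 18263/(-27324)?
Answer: 18263/27324 ≈ 0.66839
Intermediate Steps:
Y(n) = 0
Y(-24)/(1126 - 2998) - 18263/(-27324) = 0/(1126 - 2998) - 18263/(-27324) = 0/(-1872) - 18263*(-1/27324) = 0*(-1/1872) + 18263/27324 = 0 + 18263/27324 = 18263/27324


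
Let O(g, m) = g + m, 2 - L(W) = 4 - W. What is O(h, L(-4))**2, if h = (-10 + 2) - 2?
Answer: 256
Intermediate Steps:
L(W) = -2 + W (L(W) = 2 - (4 - W) = 2 + (-4 + W) = -2 + W)
h = -10 (h = -8 - 2 = -10)
O(h, L(-4))**2 = (-10 + (-2 - 4))**2 = (-10 - 6)**2 = (-16)**2 = 256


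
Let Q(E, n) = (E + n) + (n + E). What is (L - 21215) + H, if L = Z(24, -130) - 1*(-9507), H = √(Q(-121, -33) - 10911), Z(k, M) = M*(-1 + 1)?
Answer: -11708 + I*√11219 ≈ -11708.0 + 105.92*I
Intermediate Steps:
Q(E, n) = 2*E + 2*n (Q(E, n) = (E + n) + (E + n) = 2*E + 2*n)
Z(k, M) = 0 (Z(k, M) = M*0 = 0)
H = I*√11219 (H = √((2*(-121) + 2*(-33)) - 10911) = √((-242 - 66) - 10911) = √(-308 - 10911) = √(-11219) = I*√11219 ≈ 105.92*I)
L = 9507 (L = 0 - 1*(-9507) = 0 + 9507 = 9507)
(L - 21215) + H = (9507 - 21215) + I*√11219 = -11708 + I*√11219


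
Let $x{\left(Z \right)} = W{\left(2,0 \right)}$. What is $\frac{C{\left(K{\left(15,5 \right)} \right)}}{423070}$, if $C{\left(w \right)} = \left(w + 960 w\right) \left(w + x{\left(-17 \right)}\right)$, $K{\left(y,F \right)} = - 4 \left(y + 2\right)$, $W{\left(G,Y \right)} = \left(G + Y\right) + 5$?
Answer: $\frac{1993114}{211535} \approx 9.4221$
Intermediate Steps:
$W{\left(G,Y \right)} = 5 + G + Y$
$x{\left(Z \right)} = 7$ ($x{\left(Z \right)} = 5 + 2 + 0 = 7$)
$K{\left(y,F \right)} = -8 - 4 y$ ($K{\left(y,F \right)} = - 4 \left(2 + y\right) = -8 - 4 y$)
$C{\left(w \right)} = 961 w \left(7 + w\right)$ ($C{\left(w \right)} = \left(w + 960 w\right) \left(w + 7\right) = 961 w \left(7 + w\right)$)
$\frac{C{\left(K{\left(15,5 \right)} \right)}}{423070} = \frac{961 \left(-8 - 60\right) \left(7 - 68\right)}{423070} = 961 \left(-8 - 60\right) \left(7 - 68\right) \frac{1}{423070} = 961 \left(-68\right) \left(7 - 68\right) \frac{1}{423070} = 961 \left(-68\right) \left(-61\right) \frac{1}{423070} = 3986228 \cdot \frac{1}{423070} = \frac{1993114}{211535}$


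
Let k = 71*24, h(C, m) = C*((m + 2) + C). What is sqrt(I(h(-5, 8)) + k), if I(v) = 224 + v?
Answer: sqrt(1903) ≈ 43.623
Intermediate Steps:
h(C, m) = C*(2 + C + m) (h(C, m) = C*((2 + m) + C) = C*(2 + C + m))
k = 1704
sqrt(I(h(-5, 8)) + k) = sqrt((224 - 5*(2 - 5 + 8)) + 1704) = sqrt((224 - 5*5) + 1704) = sqrt((224 - 25) + 1704) = sqrt(199 + 1704) = sqrt(1903)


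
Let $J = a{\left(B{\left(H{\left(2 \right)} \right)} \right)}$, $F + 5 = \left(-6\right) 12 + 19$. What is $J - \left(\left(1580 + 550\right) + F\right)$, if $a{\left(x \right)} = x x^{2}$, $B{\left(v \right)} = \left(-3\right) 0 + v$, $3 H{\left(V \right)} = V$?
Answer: $- \frac{55936}{27} \approx -2071.7$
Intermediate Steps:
$H{\left(V \right)} = \frac{V}{3}$
$B{\left(v \right)} = v$ ($B{\left(v \right)} = 0 + v = v$)
$F = -58$ ($F = -5 + \left(\left(-6\right) 12 + 19\right) = -5 + \left(-72 + 19\right) = -5 - 53 = -58$)
$a{\left(x \right)} = x^{3}$
$J = \frac{8}{27}$ ($J = \left(\frac{1}{3} \cdot 2\right)^{3} = \left(\frac{2}{3}\right)^{3} = \frac{8}{27} \approx 0.2963$)
$J - \left(\left(1580 + 550\right) + F\right) = \frac{8}{27} - \left(\left(1580 + 550\right) - 58\right) = \frac{8}{27} - \left(2130 - 58\right) = \frac{8}{27} - 2072 = - \frac{55936}{27}$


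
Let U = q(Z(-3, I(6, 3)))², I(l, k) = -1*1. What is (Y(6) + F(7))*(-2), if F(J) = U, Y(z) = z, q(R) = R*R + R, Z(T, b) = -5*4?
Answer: -288812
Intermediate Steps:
I(l, k) = -1
Z(T, b) = -20
q(R) = R + R² (q(R) = R² + R = R + R²)
U = 144400 (U = (-20*(1 - 20))² = (-20*(-19))² = 380² = 144400)
F(J) = 144400
(Y(6) + F(7))*(-2) = (6 + 144400)*(-2) = 144406*(-2) = -288812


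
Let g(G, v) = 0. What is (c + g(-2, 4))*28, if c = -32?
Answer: -896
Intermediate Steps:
(c + g(-2, 4))*28 = (-32 + 0)*28 = -32*28 = -896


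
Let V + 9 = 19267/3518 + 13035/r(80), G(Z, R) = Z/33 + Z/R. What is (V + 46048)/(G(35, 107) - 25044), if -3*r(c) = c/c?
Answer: -86202581949/311080782352 ≈ -0.27711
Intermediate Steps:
r(c) = -⅓ (r(c) = -c/(3*c) = -⅓*1 = -⅓)
G(Z, R) = Z/33 + Z/R (G(Z, R) = Z*(1/33) + Z/R = Z/33 + Z/R)
V = -137583785/3518 (V = -9 + (19267/3518 + 13035/(-⅓)) = -9 + (19267*(1/3518) + 13035*(-3)) = -9 + (19267/3518 - 39105) = -9 - 137552123/3518 = -137583785/3518 ≈ -39109.)
(V + 46048)/(G(35, 107) - 25044) = (-137583785/3518 + 46048)/(((1/33)*35 + 35/107) - 25044) = 24413079/(3518*((35/33 + 35*(1/107)) - 25044)) = 24413079/(3518*((35/33 + 35/107) - 25044)) = 24413079/(3518*(4900/3531 - 25044)) = 24413079/(3518*(-88425464/3531)) = (24413079/3518)*(-3531/88425464) = -86202581949/311080782352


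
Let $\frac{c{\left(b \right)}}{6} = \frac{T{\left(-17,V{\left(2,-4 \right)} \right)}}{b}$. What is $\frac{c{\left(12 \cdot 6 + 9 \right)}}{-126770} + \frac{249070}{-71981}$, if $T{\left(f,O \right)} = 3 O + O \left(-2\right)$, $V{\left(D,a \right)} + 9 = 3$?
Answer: $- \frac{20297939084}{5866091595} \approx -3.4602$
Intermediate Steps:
$V{\left(D,a \right)} = -6$ ($V{\left(D,a \right)} = -9 + 3 = -6$)
$T{\left(f,O \right)} = O$ ($T{\left(f,O \right)} = 3 O - 2 O = O$)
$c{\left(b \right)} = - \frac{36}{b}$ ($c{\left(b \right)} = 6 \left(- \frac{6}{b}\right) = - \frac{36}{b}$)
$\frac{c{\left(12 \cdot 6 + 9 \right)}}{-126770} + \frac{249070}{-71981} = \frac{\left(-36\right) \frac{1}{12 \cdot 6 + 9}}{-126770} + \frac{249070}{-71981} = - \frac{36}{72 + 9} \left(- \frac{1}{126770}\right) + 249070 \left(- \frac{1}{71981}\right) = - \frac{36}{81} \left(- \frac{1}{126770}\right) - \frac{249070}{71981} = \left(-36\right) \frac{1}{81} \left(- \frac{1}{126770}\right) - \frac{249070}{71981} = \left(- \frac{4}{9}\right) \left(- \frac{1}{126770}\right) - \frac{249070}{71981} = \frac{2}{570465} - \frac{249070}{71981} = - \frac{20297939084}{5866091595}$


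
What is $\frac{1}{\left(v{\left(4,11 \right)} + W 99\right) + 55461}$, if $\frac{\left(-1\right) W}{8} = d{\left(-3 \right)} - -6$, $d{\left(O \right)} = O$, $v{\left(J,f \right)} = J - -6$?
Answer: $\frac{1}{53095} \approx 1.8834 \cdot 10^{-5}$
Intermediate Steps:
$v{\left(J,f \right)} = 6 + J$ ($v{\left(J,f \right)} = J + 6 = 6 + J$)
$W = -24$ ($W = - 8 \left(-3 - -6\right) = - 8 \left(-3 + 6\right) = \left(-8\right) 3 = -24$)
$\frac{1}{\left(v{\left(4,11 \right)} + W 99\right) + 55461} = \frac{1}{\left(\left(6 + 4\right) - 2376\right) + 55461} = \frac{1}{\left(10 - 2376\right) + 55461} = \frac{1}{-2366 + 55461} = \frac{1}{53095}$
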